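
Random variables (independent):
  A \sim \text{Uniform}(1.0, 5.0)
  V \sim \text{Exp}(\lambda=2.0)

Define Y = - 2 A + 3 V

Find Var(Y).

For independent RVs: Var(aX + bY) = a²Var(X) + b²Var(Y)
Var(A) = 1.3333333
Var(V) = 0.25
Var(Y) = (-2)²*1.3333333 + 3²*0.25
= 4*1.3333333 + 9*0.25 = 7.5833333

7.5833333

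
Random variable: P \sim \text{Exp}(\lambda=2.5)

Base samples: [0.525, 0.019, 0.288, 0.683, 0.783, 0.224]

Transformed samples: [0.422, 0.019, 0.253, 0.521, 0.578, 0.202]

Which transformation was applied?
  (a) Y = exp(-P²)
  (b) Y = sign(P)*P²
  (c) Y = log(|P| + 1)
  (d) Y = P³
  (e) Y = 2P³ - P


Checking option (c) Y = log(|P| + 1):
  P = 0.525 -> Y = 0.422 ✓
  P = 0.019 -> Y = 0.019 ✓
  P = 0.288 -> Y = 0.253 ✓
All samples match this transformation.

(c) log(|P| + 1)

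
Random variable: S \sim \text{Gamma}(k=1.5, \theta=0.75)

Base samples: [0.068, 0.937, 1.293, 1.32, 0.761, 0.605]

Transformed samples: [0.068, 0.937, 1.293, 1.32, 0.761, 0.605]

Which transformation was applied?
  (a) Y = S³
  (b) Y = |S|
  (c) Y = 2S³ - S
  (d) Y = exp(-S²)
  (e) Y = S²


Checking option (b) Y = |S|:
  S = 0.068 -> Y = 0.068 ✓
  S = 0.937 -> Y = 0.937 ✓
  S = 1.293 -> Y = 1.293 ✓
All samples match this transformation.

(b) |S|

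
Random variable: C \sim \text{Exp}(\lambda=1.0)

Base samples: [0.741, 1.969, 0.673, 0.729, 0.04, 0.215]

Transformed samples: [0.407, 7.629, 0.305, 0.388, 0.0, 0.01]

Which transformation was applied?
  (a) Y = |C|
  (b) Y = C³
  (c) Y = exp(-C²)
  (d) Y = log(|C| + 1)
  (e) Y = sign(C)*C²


Checking option (b) Y = C³:
  C = 0.741 -> Y = 0.407 ✓
  C = 1.969 -> Y = 7.629 ✓
  C = 0.673 -> Y = 0.305 ✓
All samples match this transformation.

(b) C³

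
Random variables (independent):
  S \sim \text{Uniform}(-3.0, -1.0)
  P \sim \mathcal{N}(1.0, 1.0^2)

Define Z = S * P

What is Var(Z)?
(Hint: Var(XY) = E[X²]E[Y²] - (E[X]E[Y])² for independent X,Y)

Var(XY) = E[X²]E[Y²] - (E[X]E[Y])²
E[S] = -2, Var(S) = 0.33333333
E[P] = 1, Var(P) = 1
E[S²] = 0.33333333 + (-2)² = 4.3333333
E[P²] = 1 + 1² = 2
Var(Z) = 4.3333333*2 - (-2*1)²
= 8.6666667 - 4 = 4.6666667

4.6666667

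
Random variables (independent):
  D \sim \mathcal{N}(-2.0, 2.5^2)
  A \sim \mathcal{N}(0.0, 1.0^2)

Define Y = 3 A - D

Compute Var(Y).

For independent RVs: Var(aX + bY) = a²Var(X) + b²Var(Y)
Var(D) = 6.25
Var(A) = 1
Var(Y) = (-1)²*6.25 + 3²*1
= 1*6.25 + 9*1 = 15.25

15.25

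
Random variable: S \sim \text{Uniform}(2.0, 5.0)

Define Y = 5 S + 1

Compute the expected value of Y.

For Y = 5S + 1:
E[Y] = 5 * E[S] + 1
E[S] = (2 + 5)/2 = 3.5
E[Y] = 5 * 3.5 + 1 = 18.5

18.5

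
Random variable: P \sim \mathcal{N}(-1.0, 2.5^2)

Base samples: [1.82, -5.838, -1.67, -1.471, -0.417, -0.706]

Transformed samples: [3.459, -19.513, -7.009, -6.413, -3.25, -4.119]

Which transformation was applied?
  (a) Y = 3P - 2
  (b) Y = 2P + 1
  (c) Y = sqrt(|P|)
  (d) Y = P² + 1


Checking option (a) Y = 3P - 2:
  P = 1.82 -> Y = 3.459 ✓
  P = -5.838 -> Y = -19.513 ✓
  P = -1.67 -> Y = -7.009 ✓
All samples match this transformation.

(a) 3P - 2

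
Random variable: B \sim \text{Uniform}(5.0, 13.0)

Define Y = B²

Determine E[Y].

Using E[X²] = Var(X) + (E[X])²:
E[B] = 9
Var(B) = (13 - 5)^2/12 = 5.3333333
E[B²] = 5.3333333 + 9² = 5.3333333 + 81 = 86.333333

86.333333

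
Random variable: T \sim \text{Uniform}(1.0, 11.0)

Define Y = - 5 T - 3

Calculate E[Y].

For Y = -5T - 3:
E[Y] = -5 * E[T] - 3
E[T] = (1 + 11)/2 = 6
E[Y] = -5 * 6 - 3 = -33

-33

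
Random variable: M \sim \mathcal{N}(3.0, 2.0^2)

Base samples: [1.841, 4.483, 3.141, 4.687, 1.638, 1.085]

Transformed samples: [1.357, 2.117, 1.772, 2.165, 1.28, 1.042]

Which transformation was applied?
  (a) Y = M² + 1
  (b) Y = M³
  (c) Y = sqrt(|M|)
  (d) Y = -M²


Checking option (c) Y = sqrt(|M|):
  M = 1.841 -> Y = 1.357 ✓
  M = 4.483 -> Y = 2.117 ✓
  M = 3.141 -> Y = 1.772 ✓
All samples match this transformation.

(c) sqrt(|M|)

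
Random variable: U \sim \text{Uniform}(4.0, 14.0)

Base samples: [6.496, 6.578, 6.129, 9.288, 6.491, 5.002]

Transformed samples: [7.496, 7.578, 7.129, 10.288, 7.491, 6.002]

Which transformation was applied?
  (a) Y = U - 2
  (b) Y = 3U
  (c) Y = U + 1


Checking option (c) Y = U + 1:
  U = 6.496 -> Y = 7.496 ✓
  U = 6.578 -> Y = 7.578 ✓
  U = 6.129 -> Y = 7.129 ✓
All samples match this transformation.

(c) U + 1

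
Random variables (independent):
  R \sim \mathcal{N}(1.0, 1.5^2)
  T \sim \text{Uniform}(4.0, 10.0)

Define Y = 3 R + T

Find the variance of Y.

For independent RVs: Var(aX + bY) = a²Var(X) + b²Var(Y)
Var(R) = 2.25
Var(T) = 3
Var(Y) = 3²*2.25 + 1²*3
= 9*2.25 + 1*3 = 23.25

23.25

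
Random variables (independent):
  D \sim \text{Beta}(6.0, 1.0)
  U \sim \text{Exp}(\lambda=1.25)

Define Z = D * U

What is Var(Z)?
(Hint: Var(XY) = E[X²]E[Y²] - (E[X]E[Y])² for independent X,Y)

Var(XY) = E[X²]E[Y²] - (E[X]E[Y])²
E[D] = 0.85714286, Var(D) = 0.015306122
E[U] = 0.8, Var(U) = 0.64
E[D²] = 0.015306122 + 0.85714286² = 0.75
E[U²] = 0.64 + 0.8² = 1.28
Var(Z) = 0.75*1.28 - (0.85714286*0.8)²
= 0.96 - 0.47020408 = 0.48979592

0.48979592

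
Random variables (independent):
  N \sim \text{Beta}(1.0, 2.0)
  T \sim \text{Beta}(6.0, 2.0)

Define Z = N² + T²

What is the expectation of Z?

E[Z] = E[N²] + E[T²]
E[N²] = Var(N) + E[N]² = 0.055555556 + 0.11111111 = 0.16666667
E[T²] = Var(T) + E[T]² = 0.020833333 + 0.5625 = 0.58333333
E[Z] = 0.16666667 + 0.58333333 = 0.75

0.75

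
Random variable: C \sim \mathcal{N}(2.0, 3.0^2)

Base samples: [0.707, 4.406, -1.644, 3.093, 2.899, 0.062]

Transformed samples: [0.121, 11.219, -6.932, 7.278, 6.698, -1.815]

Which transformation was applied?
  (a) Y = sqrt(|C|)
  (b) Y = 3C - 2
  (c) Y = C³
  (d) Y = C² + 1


Checking option (b) Y = 3C - 2:
  C = 0.707 -> Y = 0.121 ✓
  C = 4.406 -> Y = 11.219 ✓
  C = -1.644 -> Y = -6.932 ✓
All samples match this transformation.

(b) 3C - 2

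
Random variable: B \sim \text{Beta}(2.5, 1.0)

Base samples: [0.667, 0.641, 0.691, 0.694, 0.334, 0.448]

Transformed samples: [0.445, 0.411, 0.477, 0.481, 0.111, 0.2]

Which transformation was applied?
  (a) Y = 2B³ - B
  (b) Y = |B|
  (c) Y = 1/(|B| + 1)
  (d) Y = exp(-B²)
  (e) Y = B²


Checking option (e) Y = B²:
  B = 0.667 -> Y = 0.445 ✓
  B = 0.641 -> Y = 0.411 ✓
  B = 0.691 -> Y = 0.477 ✓
All samples match this transformation.

(e) B²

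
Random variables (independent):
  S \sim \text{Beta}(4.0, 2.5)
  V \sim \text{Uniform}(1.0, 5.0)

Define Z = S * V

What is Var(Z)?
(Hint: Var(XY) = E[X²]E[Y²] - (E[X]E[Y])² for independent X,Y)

Var(XY) = E[X²]E[Y²] - (E[X]E[Y])²
E[S] = 0.61538462, Var(S) = 0.031558185
E[V] = 3, Var(V) = 1.3333333
E[S²] = 0.031558185 + 0.61538462² = 0.41025641
E[V²] = 1.3333333 + 3² = 10.333333
Var(Z) = 0.41025641*10.333333 - (0.61538462*3)²
= 4.2393162 - 3.408284 = 0.83103222

0.83103222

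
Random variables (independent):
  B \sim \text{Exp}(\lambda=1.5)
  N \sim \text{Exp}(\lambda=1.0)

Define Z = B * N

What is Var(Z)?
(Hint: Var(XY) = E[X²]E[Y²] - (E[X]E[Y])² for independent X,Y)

Var(XY) = E[X²]E[Y²] - (E[X]E[Y])²
E[B] = 0.66666667, Var(B) = 0.44444444
E[N] = 1, Var(N) = 1
E[B²] = 0.44444444 + 0.66666667² = 0.88888889
E[N²] = 1 + 1² = 2
Var(Z) = 0.88888889*2 - (0.66666667*1)²
= 1.7777778 - 0.44444444 = 1.3333333

1.3333333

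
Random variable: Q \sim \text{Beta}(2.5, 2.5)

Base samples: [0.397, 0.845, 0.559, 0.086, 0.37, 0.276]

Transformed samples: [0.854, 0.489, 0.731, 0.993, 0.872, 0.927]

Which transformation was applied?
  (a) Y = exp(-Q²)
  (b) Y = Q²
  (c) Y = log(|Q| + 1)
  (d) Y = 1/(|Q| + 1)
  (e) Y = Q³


Checking option (a) Y = exp(-Q²):
  Q = 0.397 -> Y = 0.854 ✓
  Q = 0.845 -> Y = 0.489 ✓
  Q = 0.559 -> Y = 0.731 ✓
All samples match this transformation.

(a) exp(-Q²)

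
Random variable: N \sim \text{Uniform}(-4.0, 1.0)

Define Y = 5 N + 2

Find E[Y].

For Y = 5N + 2:
E[Y] = 5 * E[N] + 2
E[N] = (-4 + 1)/2 = -1.5
E[Y] = 5 * (-1.5) + 2 = -5.5

-5.5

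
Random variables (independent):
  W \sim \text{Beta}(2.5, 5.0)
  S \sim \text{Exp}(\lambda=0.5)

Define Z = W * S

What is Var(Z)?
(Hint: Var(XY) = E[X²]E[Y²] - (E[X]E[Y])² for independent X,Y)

Var(XY) = E[X²]E[Y²] - (E[X]E[Y])²
E[W] = 0.33333333, Var(W) = 0.026143791
E[S] = 2, Var(S) = 4
E[W²] = 0.026143791 + 0.33333333² = 0.1372549
E[S²] = 4 + 2² = 8
Var(Z) = 0.1372549*8 - (0.33333333*2)²
= 1.0980392 - 0.44444444 = 0.65359477

0.65359477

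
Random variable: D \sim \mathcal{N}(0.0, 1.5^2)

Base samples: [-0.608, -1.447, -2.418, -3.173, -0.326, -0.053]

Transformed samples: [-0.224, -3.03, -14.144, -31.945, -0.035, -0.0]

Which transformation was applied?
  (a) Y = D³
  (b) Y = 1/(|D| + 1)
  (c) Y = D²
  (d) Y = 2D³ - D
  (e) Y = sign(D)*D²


Checking option (a) Y = D³:
  D = -0.608 -> Y = -0.224 ✓
  D = -1.447 -> Y = -3.03 ✓
  D = -2.418 -> Y = -14.144 ✓
All samples match this transformation.

(a) D³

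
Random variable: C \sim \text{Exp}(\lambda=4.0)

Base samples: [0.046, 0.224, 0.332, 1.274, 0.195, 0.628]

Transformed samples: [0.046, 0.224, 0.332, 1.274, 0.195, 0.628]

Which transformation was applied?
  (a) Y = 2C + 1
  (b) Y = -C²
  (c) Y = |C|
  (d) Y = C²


Checking option (c) Y = |C|:
  C = 0.046 -> Y = 0.046 ✓
  C = 0.224 -> Y = 0.224 ✓
  C = 0.332 -> Y = 0.332 ✓
All samples match this transformation.

(c) |C|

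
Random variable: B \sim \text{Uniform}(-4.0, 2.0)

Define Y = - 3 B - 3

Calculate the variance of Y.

For Y = aB + b: Var(Y) = a² * Var(B)
Var(B) = (2 + 4)^2/12 = 3
Var(Y) = (-3)² * 3 = 9 * 3 = 27

27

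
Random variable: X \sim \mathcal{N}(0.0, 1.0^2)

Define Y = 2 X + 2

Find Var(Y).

For Y = aX + b: Var(Y) = a² * Var(X)
Var(X) = 1.0^2 = 1
Var(Y) = 2² * 1 = 4 * 1 = 4

4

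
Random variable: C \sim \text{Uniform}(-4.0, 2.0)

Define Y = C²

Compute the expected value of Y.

Using E[X²] = Var(X) + (E[X])²:
E[C] = -1
Var(C) = (2 + 4)^2/12 = 3
E[C²] = 3 + (-1)² = 3 + 1 = 4

4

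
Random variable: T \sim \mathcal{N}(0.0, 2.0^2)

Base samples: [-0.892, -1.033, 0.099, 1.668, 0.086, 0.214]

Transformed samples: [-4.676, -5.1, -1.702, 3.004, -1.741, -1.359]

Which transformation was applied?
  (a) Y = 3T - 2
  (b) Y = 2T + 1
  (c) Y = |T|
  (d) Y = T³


Checking option (a) Y = 3T - 2:
  T = -0.892 -> Y = -4.676 ✓
  T = -1.033 -> Y = -5.1 ✓
  T = 0.099 -> Y = -1.702 ✓
All samples match this transformation.

(a) 3T - 2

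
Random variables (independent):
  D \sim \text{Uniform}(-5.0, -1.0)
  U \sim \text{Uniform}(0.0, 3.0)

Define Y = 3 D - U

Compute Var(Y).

For independent RVs: Var(aX + bY) = a²Var(X) + b²Var(Y)
Var(D) = 1.3333333
Var(U) = 0.75
Var(Y) = 3²*1.3333333 + (-1)²*0.75
= 9*1.3333333 + 1*0.75 = 12.75

12.75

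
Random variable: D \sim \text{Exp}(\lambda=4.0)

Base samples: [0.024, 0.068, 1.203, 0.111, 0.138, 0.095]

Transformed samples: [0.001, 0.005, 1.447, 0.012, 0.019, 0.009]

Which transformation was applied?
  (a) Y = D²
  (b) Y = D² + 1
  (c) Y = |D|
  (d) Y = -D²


Checking option (a) Y = D²:
  D = 0.024 -> Y = 0.001 ✓
  D = 0.068 -> Y = 0.005 ✓
  D = 1.203 -> Y = 1.447 ✓
All samples match this transformation.

(a) D²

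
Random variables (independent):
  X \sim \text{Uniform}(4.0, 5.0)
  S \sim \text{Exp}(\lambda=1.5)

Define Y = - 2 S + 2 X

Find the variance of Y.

For independent RVs: Var(aX + bY) = a²Var(X) + b²Var(Y)
Var(X) = 0.083333333
Var(S) = 0.44444444
Var(Y) = 2²*0.083333333 + (-2)²*0.44444444
= 4*0.083333333 + 4*0.44444444 = 2.1111111

2.1111111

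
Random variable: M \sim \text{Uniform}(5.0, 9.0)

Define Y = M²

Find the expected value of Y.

Using E[X²] = Var(X) + (E[X])²:
E[M] = 7
Var(M) = (9 - 5)^2/12 = 1.3333333
E[M²] = 1.3333333 + 7² = 1.3333333 + 49 = 50.333333

50.333333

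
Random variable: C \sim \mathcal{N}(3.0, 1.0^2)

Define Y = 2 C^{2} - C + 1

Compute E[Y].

E[Y] = 2*E[C²] - 1*E[C] + 1
E[C] = 3
E[C²] = Var(C) + (E[C])² = 1 + 9 = 10
E[Y] = 2*10 - 1*3 + 1 = 18

18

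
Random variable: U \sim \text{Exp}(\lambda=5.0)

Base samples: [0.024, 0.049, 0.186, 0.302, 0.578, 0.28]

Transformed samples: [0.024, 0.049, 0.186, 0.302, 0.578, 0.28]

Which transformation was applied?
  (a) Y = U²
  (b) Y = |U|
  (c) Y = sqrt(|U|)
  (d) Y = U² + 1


Checking option (b) Y = |U|:
  U = 0.024 -> Y = 0.024 ✓
  U = 0.049 -> Y = 0.049 ✓
  U = 0.186 -> Y = 0.186 ✓
All samples match this transformation.

(b) |U|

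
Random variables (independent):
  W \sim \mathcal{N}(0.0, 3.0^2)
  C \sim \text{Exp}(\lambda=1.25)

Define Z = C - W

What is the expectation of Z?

E[Z] = -1*E[W] + 1*E[C]
E[W] = 0
E[C] = 0.8
E[Z] = -1*0 + 1*0.8 = 0.8

0.8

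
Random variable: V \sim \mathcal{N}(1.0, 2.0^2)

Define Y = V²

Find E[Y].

E[V²] = Var(V) + (E[V])² = 4 + 1 = 5

5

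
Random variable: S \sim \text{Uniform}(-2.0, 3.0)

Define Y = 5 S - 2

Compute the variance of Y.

For Y = aS + b: Var(Y) = a² * Var(S)
Var(S) = (3 + 2)^2/12 = 2.0833333
Var(Y) = 5² * 2.0833333 = 25 * 2.0833333 = 52.083333

52.083333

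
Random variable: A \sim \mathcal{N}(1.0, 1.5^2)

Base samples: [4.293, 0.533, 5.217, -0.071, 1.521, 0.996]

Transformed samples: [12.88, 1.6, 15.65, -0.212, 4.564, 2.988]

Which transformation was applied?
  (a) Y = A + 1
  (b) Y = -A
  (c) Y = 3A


Checking option (c) Y = 3A:
  A = 4.293 -> Y = 12.88 ✓
  A = 0.533 -> Y = 1.6 ✓
  A = 5.217 -> Y = 15.65 ✓
All samples match this transformation.

(c) 3A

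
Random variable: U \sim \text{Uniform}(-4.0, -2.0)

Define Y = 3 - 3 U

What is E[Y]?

For Y = -3U + 3:
E[Y] = -3 * E[U] + 3
E[U] = (-4 - 2)/2 = -3
E[Y] = -3 * (-3) + 3 = 12

12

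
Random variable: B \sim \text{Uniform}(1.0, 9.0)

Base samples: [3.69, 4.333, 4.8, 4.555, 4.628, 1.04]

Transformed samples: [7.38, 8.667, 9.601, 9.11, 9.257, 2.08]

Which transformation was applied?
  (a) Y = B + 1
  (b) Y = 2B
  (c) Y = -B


Checking option (b) Y = 2B:
  B = 3.69 -> Y = 7.38 ✓
  B = 4.333 -> Y = 8.667 ✓
  B = 4.8 -> Y = 9.601 ✓
All samples match this transformation.

(b) 2B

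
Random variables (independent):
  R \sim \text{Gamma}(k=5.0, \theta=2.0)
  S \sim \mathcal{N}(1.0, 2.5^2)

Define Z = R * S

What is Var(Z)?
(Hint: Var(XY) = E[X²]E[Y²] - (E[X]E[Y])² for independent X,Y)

Var(XY) = E[X²]E[Y²] - (E[X]E[Y])²
E[R] = 10, Var(R) = 20
E[S] = 1, Var(S) = 6.25
E[R²] = 20 + 10² = 120
E[S²] = 6.25 + 1² = 7.25
Var(Z) = 120*7.25 - (10*1)²
= 870 - 100 = 770

770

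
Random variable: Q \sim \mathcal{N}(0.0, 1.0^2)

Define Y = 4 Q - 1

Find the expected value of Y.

For Y = 4Q - 1:
E[Y] = 4 * E[Q] - 1
E[Q] = 0.0 = 0
E[Y] = 4 * 0 - 1 = -1

-1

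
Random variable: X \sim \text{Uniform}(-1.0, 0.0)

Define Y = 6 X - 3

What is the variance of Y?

For Y = aX + b: Var(Y) = a² * Var(X)
Var(X) = (0 + 1)^2/12 = 0.083333333
Var(Y) = 6² * 0.083333333 = 36 * 0.083333333 = 3

3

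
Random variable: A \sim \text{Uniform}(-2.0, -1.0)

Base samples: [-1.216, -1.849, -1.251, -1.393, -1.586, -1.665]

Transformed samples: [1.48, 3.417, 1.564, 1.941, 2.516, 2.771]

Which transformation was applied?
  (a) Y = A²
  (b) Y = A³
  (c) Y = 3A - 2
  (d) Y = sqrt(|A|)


Checking option (a) Y = A²:
  A = -1.216 -> Y = 1.48 ✓
  A = -1.849 -> Y = 3.417 ✓
  A = -1.251 -> Y = 1.564 ✓
All samples match this transformation.

(a) A²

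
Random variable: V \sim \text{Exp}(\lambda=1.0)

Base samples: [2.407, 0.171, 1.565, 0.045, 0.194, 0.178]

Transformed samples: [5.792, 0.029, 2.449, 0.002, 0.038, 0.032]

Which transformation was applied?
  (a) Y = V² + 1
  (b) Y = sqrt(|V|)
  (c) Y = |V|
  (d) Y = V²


Checking option (d) Y = V²:
  V = 2.407 -> Y = 5.792 ✓
  V = 0.171 -> Y = 0.029 ✓
  V = 1.565 -> Y = 2.449 ✓
All samples match this transformation.

(d) V²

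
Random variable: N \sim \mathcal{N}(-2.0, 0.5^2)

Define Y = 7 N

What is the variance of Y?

For Y = aN + b: Var(Y) = a² * Var(N)
Var(N) = 0.5^2 = 0.25
Var(Y) = 7² * 0.25 = 49 * 0.25 = 12.25

12.25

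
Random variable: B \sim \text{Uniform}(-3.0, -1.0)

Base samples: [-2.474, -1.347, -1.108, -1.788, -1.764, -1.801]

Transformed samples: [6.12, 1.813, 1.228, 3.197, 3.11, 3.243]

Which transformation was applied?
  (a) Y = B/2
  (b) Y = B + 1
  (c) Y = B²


Checking option (c) Y = B²:
  B = -2.474 -> Y = 6.12 ✓
  B = -1.347 -> Y = 1.813 ✓
  B = -1.108 -> Y = 1.228 ✓
All samples match this transformation.

(c) B²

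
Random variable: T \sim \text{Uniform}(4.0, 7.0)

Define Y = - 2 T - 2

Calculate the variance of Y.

For Y = aT + b: Var(Y) = a² * Var(T)
Var(T) = (7 - 4)^2/12 = 0.75
Var(Y) = (-2)² * 0.75 = 4 * 0.75 = 3

3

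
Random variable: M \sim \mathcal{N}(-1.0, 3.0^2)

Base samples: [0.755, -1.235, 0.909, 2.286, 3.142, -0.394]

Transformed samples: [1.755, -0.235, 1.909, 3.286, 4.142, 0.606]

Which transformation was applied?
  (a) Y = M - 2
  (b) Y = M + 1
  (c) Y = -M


Checking option (b) Y = M + 1:
  M = 0.755 -> Y = 1.755 ✓
  M = -1.235 -> Y = -0.235 ✓
  M = 0.909 -> Y = 1.909 ✓
All samples match this transformation.

(b) M + 1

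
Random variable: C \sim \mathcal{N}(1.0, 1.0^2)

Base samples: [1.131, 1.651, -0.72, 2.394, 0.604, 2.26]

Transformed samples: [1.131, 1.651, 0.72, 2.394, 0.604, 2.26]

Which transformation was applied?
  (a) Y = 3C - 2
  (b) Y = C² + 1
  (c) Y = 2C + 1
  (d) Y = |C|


Checking option (d) Y = |C|:
  C = 1.131 -> Y = 1.131 ✓
  C = 1.651 -> Y = 1.651 ✓
  C = -0.72 -> Y = 0.72 ✓
All samples match this transformation.

(d) |C|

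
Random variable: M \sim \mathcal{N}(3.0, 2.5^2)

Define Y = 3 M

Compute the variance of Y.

For Y = aM + b: Var(Y) = a² * Var(M)
Var(M) = 2.5^2 = 6.25
Var(Y) = 3² * 6.25 = 9 * 6.25 = 56.25

56.25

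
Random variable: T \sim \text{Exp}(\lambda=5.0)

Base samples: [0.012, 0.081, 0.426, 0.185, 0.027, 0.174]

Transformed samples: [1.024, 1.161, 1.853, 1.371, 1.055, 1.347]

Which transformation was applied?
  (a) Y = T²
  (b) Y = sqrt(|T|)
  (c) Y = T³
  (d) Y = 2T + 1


Checking option (d) Y = 2T + 1:
  T = 0.012 -> Y = 1.024 ✓
  T = 0.081 -> Y = 1.161 ✓
  T = 0.426 -> Y = 1.853 ✓
All samples match this transformation.

(d) 2T + 1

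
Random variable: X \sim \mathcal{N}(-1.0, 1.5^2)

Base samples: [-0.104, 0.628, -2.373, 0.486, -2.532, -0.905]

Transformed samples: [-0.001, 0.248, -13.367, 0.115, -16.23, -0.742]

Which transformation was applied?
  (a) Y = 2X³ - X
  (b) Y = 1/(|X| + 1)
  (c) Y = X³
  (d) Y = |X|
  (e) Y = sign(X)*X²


Checking option (c) Y = X³:
  X = -0.104 -> Y = -0.001 ✓
  X = 0.628 -> Y = 0.248 ✓
  X = -2.373 -> Y = -13.367 ✓
All samples match this transformation.

(c) X³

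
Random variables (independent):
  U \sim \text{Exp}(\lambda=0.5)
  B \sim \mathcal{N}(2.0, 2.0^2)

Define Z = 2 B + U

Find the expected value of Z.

E[Z] = 1*E[U] + 2*E[B]
E[U] = 2
E[B] = 2
E[Z] = 1*2 + 2*2 = 6

6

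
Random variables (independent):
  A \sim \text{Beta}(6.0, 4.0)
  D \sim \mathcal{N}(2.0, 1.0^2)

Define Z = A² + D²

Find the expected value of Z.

E[Z] = E[A²] + E[D²]
E[A²] = Var(A) + E[A]² = 0.021818182 + 0.36 = 0.38181818
E[D²] = Var(D) + E[D]² = 1 + 4 = 5
E[Z] = 0.38181818 + 5 = 5.3818182

5.3818182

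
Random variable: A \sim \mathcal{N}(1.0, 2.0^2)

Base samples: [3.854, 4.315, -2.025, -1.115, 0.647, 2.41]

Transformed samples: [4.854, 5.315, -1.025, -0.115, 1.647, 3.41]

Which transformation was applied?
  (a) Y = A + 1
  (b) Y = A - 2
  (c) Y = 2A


Checking option (a) Y = A + 1:
  A = 3.854 -> Y = 4.854 ✓
  A = 4.315 -> Y = 5.315 ✓
  A = -2.025 -> Y = -1.025 ✓
All samples match this transformation.

(a) A + 1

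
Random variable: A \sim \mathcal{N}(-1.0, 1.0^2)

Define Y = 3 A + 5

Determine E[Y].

For Y = 3A + 5:
E[Y] = 3 * E[A] + 5
E[A] = -1.0 = -1
E[Y] = 3 * (-1) + 5 = 2

2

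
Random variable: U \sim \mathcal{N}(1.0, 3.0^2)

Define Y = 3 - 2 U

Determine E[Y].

For Y = -2U + 3:
E[Y] = -2 * E[U] + 3
E[U] = 1.0 = 1
E[Y] = -2 * 1 + 3 = 1

1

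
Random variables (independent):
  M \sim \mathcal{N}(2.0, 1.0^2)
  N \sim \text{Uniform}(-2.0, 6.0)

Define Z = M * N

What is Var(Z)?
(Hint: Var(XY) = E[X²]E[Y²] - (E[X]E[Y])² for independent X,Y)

Var(XY) = E[X²]E[Y²] - (E[X]E[Y])²
E[M] = 2, Var(M) = 1
E[N] = 2, Var(N) = 5.3333333
E[M²] = 1 + 2² = 5
E[N²] = 5.3333333 + 2² = 9.3333333
Var(Z) = 5*9.3333333 - (2*2)²
= 46.666667 - 16 = 30.666667

30.666667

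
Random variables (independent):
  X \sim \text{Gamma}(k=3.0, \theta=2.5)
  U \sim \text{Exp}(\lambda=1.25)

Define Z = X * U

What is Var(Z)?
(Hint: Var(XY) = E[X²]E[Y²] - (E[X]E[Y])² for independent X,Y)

Var(XY) = E[X²]E[Y²] - (E[X]E[Y])²
E[X] = 7.5, Var(X) = 18.75
E[U] = 0.8, Var(U) = 0.64
E[X²] = 18.75 + 7.5² = 75
E[U²] = 0.64 + 0.8² = 1.28
Var(Z) = 75*1.28 - (7.5*0.8)²
= 96 - 36 = 60

60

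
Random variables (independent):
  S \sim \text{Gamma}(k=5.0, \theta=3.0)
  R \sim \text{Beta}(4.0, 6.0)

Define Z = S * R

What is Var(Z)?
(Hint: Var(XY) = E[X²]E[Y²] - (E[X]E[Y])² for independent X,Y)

Var(XY) = E[X²]E[Y²] - (E[X]E[Y])²
E[S] = 15, Var(S) = 45
E[R] = 0.4, Var(R) = 0.021818182
E[S²] = 45 + 15² = 270
E[R²] = 0.021818182 + 0.4² = 0.18181818
Var(Z) = 270*0.18181818 - (15*0.4)²
= 49.090909 - 36 = 13.090909

13.090909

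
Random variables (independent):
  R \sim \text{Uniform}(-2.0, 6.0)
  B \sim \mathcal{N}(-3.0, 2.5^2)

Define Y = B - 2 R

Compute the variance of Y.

For independent RVs: Var(aX + bY) = a²Var(X) + b²Var(Y)
Var(R) = 5.3333333
Var(B) = 6.25
Var(Y) = (-2)²*5.3333333 + 1²*6.25
= 4*5.3333333 + 1*6.25 = 27.583333

27.583333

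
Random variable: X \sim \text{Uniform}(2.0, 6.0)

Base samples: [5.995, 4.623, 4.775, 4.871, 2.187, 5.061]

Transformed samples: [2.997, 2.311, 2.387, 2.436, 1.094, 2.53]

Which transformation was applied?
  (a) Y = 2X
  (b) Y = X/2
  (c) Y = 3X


Checking option (b) Y = X/2:
  X = 5.995 -> Y = 2.997 ✓
  X = 4.623 -> Y = 2.311 ✓
  X = 4.775 -> Y = 2.387 ✓
All samples match this transformation.

(b) X/2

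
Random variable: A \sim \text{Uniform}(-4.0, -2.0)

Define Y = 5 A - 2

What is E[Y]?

For Y = 5A - 2:
E[Y] = 5 * E[A] - 2
E[A] = (-4 - 2)/2 = -3
E[Y] = 5 * (-3) - 2 = -17

-17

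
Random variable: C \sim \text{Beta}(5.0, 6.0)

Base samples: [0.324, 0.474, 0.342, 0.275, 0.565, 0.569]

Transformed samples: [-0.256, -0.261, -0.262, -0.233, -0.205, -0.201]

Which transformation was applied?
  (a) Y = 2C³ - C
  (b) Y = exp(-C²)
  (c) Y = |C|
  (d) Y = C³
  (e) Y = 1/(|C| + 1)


Checking option (a) Y = 2C³ - C:
  C = 0.324 -> Y = -0.256 ✓
  C = 0.474 -> Y = -0.261 ✓
  C = 0.342 -> Y = -0.262 ✓
All samples match this transformation.

(a) 2C³ - C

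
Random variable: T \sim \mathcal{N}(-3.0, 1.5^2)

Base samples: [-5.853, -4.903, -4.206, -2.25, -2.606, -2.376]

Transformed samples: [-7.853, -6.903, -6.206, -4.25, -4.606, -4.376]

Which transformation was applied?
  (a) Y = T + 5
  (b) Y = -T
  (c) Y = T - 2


Checking option (c) Y = T - 2:
  T = -5.853 -> Y = -7.853 ✓
  T = -4.903 -> Y = -6.903 ✓
  T = -4.206 -> Y = -6.206 ✓
All samples match this transformation.

(c) T - 2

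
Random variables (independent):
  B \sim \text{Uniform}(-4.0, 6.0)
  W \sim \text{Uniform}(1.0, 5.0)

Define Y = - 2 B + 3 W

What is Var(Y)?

For independent RVs: Var(aX + bY) = a²Var(X) + b²Var(Y)
Var(B) = 8.3333333
Var(W) = 1.3333333
Var(Y) = (-2)²*8.3333333 + 3²*1.3333333
= 4*8.3333333 + 9*1.3333333 = 45.333333

45.333333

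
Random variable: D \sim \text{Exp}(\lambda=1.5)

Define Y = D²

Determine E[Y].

Using E[X²] = Var(X) + (E[X])²:
E[D] = 0.66666667
Var(D) = 1/1.5^2 = 0.44444444
E[D²] = 0.44444444 + 0.66666667² = 0.44444444 + 0.44444444 = 0.88888889

0.88888889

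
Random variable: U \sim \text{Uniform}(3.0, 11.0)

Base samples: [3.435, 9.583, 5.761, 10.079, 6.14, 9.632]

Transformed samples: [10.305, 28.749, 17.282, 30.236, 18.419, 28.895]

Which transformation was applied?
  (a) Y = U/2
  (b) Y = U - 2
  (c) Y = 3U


Checking option (c) Y = 3U:
  U = 3.435 -> Y = 10.305 ✓
  U = 9.583 -> Y = 28.749 ✓
  U = 5.761 -> Y = 17.282 ✓
All samples match this transformation.

(c) 3U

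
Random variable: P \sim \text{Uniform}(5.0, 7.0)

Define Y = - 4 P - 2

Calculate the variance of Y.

For Y = aP + b: Var(Y) = a² * Var(P)
Var(P) = (7 - 5)^2/12 = 0.33333333
Var(Y) = (-4)² * 0.33333333 = 16 * 0.33333333 = 5.3333333

5.3333333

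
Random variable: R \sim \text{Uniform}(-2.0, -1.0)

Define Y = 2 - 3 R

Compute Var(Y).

For Y = aR + b: Var(Y) = a² * Var(R)
Var(R) = (-1 + 2)^2/12 = 0.083333333
Var(Y) = (-3)² * 0.083333333 = 9 * 0.083333333 = 0.75

0.75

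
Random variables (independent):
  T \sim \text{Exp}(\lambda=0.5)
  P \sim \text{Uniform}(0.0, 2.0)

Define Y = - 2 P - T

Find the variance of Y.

For independent RVs: Var(aX + bY) = a²Var(X) + b²Var(Y)
Var(T) = 4
Var(P) = 0.33333333
Var(Y) = (-1)²*4 + (-2)²*0.33333333
= 1*4 + 4*0.33333333 = 5.3333333

5.3333333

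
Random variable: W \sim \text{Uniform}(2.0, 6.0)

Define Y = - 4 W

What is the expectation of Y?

For Y = -4W:
E[Y] = -4 * E[W]
E[W] = (2 + 6)/2 = 4
E[Y] = -4 * 4 = -16

-16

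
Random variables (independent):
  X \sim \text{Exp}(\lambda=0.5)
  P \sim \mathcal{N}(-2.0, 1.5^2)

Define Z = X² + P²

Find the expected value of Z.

E[Z] = E[X²] + E[P²]
E[X²] = Var(X) + E[X]² = 4 + 4 = 8
E[P²] = Var(P) + E[P]² = 2.25 + 4 = 6.25
E[Z] = 8 + 6.25 = 14.25

14.25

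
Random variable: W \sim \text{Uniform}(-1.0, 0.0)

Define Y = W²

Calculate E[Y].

Using E[X²] = Var(X) + (E[X])²:
E[W] = -0.5
Var(W) = (0 + 1)^2/12 = 0.083333333
E[W²] = 0.083333333 + (-0.5)² = 0.083333333 + 0.25 = 0.33333333

0.33333333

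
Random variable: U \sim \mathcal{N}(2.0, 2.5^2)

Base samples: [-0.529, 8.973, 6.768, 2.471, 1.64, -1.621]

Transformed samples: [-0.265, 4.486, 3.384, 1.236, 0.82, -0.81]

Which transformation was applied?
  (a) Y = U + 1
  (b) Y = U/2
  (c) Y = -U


Checking option (b) Y = U/2:
  U = -0.529 -> Y = -0.265 ✓
  U = 8.973 -> Y = 4.486 ✓
  U = 6.768 -> Y = 3.384 ✓
All samples match this transformation.

(b) U/2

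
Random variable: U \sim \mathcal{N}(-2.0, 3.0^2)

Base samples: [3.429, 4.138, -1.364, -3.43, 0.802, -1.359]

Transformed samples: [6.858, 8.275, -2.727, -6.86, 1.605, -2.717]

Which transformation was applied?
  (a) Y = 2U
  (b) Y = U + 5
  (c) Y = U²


Checking option (a) Y = 2U:
  U = 3.429 -> Y = 6.858 ✓
  U = 4.138 -> Y = 8.275 ✓
  U = -1.364 -> Y = -2.727 ✓
All samples match this transformation.

(a) 2U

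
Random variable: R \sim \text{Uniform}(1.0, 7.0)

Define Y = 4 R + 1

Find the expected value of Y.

For Y = 4R + 1:
E[Y] = 4 * E[R] + 1
E[R] = (1 + 7)/2 = 4
E[Y] = 4 * 4 + 1 = 17

17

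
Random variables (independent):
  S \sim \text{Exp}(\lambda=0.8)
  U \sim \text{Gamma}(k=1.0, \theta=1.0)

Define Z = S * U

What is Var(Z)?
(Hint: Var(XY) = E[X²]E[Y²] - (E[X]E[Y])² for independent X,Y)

Var(XY) = E[X²]E[Y²] - (E[X]E[Y])²
E[S] = 1.25, Var(S) = 1.5625
E[U] = 1, Var(U) = 1
E[S²] = 1.5625 + 1.25² = 3.125
E[U²] = 1 + 1² = 2
Var(Z) = 3.125*2 - (1.25*1)²
= 6.25 - 1.5625 = 4.6875

4.6875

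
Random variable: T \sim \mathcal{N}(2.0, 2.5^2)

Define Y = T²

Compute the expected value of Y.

E[T²] = Var(T) + (E[T])² = 6.25 + 4 = 10.25

10.25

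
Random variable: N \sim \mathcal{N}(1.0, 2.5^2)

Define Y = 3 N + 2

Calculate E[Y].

For Y = 3N + 2:
E[Y] = 3 * E[N] + 2
E[N] = 1.0 = 1
E[Y] = 3 * 1 + 2 = 5

5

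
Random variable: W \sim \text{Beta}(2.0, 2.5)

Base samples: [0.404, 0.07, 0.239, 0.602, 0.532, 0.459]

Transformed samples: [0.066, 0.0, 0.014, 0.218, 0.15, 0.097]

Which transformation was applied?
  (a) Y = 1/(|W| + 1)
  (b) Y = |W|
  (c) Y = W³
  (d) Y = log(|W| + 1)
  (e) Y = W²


Checking option (c) Y = W³:
  W = 0.404 -> Y = 0.066 ✓
  W = 0.07 -> Y = 0.0 ✓
  W = 0.239 -> Y = 0.014 ✓
All samples match this transformation.

(c) W³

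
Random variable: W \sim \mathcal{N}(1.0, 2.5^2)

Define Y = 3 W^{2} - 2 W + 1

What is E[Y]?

E[Y] = 3*E[W²] - 2*E[W] + 1
E[W] = 1
E[W²] = Var(W) + (E[W])² = 6.25 + 1 = 7.25
E[Y] = 3*7.25 - 2*1 + 1 = 20.75

20.75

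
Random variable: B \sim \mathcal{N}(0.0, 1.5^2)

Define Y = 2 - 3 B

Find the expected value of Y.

For Y = -3B + 2:
E[Y] = -3 * E[B] + 2
E[B] = 0.0 = 0
E[Y] = -3 * 0 + 2 = 2

2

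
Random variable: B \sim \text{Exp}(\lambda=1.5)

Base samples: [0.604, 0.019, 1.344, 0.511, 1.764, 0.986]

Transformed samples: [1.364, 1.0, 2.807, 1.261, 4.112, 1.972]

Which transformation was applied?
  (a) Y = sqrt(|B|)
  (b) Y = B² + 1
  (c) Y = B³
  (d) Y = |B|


Checking option (b) Y = B² + 1:
  B = 0.604 -> Y = 1.364 ✓
  B = 0.019 -> Y = 1.0 ✓
  B = 1.344 -> Y = 2.807 ✓
All samples match this transformation.

(b) B² + 1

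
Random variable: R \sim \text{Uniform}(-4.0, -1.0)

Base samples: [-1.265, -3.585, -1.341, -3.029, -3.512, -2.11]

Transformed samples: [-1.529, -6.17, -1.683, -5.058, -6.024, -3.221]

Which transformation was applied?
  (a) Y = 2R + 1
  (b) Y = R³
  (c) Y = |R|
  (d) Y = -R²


Checking option (a) Y = 2R + 1:
  R = -1.265 -> Y = -1.529 ✓
  R = -3.585 -> Y = -6.17 ✓
  R = -1.341 -> Y = -1.683 ✓
All samples match this transformation.

(a) 2R + 1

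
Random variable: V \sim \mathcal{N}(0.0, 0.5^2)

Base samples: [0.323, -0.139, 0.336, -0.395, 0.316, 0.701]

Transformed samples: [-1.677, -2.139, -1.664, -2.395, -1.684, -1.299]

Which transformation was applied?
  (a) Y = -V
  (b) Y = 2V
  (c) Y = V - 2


Checking option (c) Y = V - 2:
  V = 0.323 -> Y = -1.677 ✓
  V = -0.139 -> Y = -2.139 ✓
  V = 0.336 -> Y = -1.664 ✓
All samples match this transformation.

(c) V - 2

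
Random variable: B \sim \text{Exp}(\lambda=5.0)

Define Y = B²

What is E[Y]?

E[B²] = Var(B) + (E[B])² = 0.04 + 0.04 = 0.08

0.08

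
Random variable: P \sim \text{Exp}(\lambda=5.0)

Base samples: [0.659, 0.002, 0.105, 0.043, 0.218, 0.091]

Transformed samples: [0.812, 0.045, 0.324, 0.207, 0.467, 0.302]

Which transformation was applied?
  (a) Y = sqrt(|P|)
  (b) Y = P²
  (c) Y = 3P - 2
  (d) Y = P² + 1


Checking option (a) Y = sqrt(|P|):
  P = 0.659 -> Y = 0.812 ✓
  P = 0.002 -> Y = 0.045 ✓
  P = 0.105 -> Y = 0.324 ✓
All samples match this transformation.

(a) sqrt(|P|)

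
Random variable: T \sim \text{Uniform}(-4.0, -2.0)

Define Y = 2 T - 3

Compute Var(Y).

For Y = aT + b: Var(Y) = a² * Var(T)
Var(T) = (-2 + 4)^2/12 = 0.33333333
Var(Y) = 2² * 0.33333333 = 4 * 0.33333333 = 1.3333333

1.3333333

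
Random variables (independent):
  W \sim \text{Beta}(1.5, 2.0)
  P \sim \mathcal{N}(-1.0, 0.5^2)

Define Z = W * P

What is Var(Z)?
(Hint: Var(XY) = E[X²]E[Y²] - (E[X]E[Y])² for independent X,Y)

Var(XY) = E[X²]E[Y²] - (E[X]E[Y])²
E[W] = 0.42857143, Var(W) = 0.054421769
E[P] = -1, Var(P) = 0.25
E[W²] = 0.054421769 + 0.42857143² = 0.23809524
E[P²] = 0.25 + (-1)² = 1.25
Var(Z) = 0.23809524*1.25 - (0.42857143*(-1))²
= 0.29761905 - 0.18367347 = 0.11394558

0.11394558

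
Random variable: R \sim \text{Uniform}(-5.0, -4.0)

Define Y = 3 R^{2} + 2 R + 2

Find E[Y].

E[Y] = 3*E[R²] + 2*E[R] + 2
E[R] = -4.5
E[R²] = Var(R) + (E[R])² = 0.083333333 + 20.25 = 20.333333
E[Y] = 3*20.333333 + 2*(-4.5) + 2 = 54

54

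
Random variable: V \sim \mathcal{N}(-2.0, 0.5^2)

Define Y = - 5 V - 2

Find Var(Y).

For Y = aV + b: Var(Y) = a² * Var(V)
Var(V) = 0.5^2 = 0.25
Var(Y) = (-5)² * 0.25 = 25 * 0.25 = 6.25

6.25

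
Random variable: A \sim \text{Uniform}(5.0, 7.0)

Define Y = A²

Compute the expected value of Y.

E[A²] = Var(A) + (E[A])² = 0.33333333 + 36 = 36.333333

36.333333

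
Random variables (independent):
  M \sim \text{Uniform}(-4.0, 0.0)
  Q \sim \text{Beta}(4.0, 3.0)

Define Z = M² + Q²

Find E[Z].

E[Z] = E[M²] + E[Q²]
E[M²] = Var(M) + E[M]² = 1.3333333 + 4 = 5.3333333
E[Q²] = Var(Q) + E[Q]² = 0.030612245 + 0.32653061 = 0.35714286
E[Z] = 5.3333333 + 0.35714286 = 5.6904762

5.6904762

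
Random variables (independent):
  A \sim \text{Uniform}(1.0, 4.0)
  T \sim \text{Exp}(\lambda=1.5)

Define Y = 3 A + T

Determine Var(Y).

For independent RVs: Var(aX + bY) = a²Var(X) + b²Var(Y)
Var(A) = 0.75
Var(T) = 0.44444444
Var(Y) = 3²*0.75 + 1²*0.44444444
= 9*0.75 + 1*0.44444444 = 7.1944444

7.1944444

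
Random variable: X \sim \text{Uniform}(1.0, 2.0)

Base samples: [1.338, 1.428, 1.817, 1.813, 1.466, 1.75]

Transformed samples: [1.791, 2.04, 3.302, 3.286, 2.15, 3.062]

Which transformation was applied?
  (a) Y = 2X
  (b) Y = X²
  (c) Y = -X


Checking option (b) Y = X²:
  X = 1.338 -> Y = 1.791 ✓
  X = 1.428 -> Y = 2.04 ✓
  X = 1.817 -> Y = 3.302 ✓
All samples match this transformation.

(b) X²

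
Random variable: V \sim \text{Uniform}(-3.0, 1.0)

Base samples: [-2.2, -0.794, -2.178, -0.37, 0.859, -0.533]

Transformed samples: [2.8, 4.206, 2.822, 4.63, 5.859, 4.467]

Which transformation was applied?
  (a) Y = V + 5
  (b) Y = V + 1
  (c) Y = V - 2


Checking option (a) Y = V + 5:
  V = -2.2 -> Y = 2.8 ✓
  V = -0.794 -> Y = 4.206 ✓
  V = -2.178 -> Y = 2.822 ✓
All samples match this transformation.

(a) V + 5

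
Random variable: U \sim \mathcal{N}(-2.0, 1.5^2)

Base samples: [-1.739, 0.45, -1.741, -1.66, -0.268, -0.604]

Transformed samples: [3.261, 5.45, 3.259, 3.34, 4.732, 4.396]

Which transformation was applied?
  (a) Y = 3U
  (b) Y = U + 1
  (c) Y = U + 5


Checking option (c) Y = U + 5:
  U = -1.739 -> Y = 3.261 ✓
  U = 0.45 -> Y = 5.45 ✓
  U = -1.741 -> Y = 3.259 ✓
All samples match this transformation.

(c) U + 5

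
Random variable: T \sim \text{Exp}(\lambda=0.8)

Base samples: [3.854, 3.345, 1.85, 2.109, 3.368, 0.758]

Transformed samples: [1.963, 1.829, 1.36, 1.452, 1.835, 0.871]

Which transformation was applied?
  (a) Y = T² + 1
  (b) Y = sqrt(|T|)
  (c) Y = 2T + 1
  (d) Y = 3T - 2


Checking option (b) Y = sqrt(|T|):
  T = 3.854 -> Y = 1.963 ✓
  T = 3.345 -> Y = 1.829 ✓
  T = 1.85 -> Y = 1.36 ✓
All samples match this transformation.

(b) sqrt(|T|)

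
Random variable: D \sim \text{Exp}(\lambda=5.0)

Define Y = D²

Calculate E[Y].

E[D²] = Var(D) + (E[D])² = 0.04 + 0.04 = 0.08

0.08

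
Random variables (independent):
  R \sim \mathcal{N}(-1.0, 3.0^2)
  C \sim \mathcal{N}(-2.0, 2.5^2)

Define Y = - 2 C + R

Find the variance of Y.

For independent RVs: Var(aX + bY) = a²Var(X) + b²Var(Y)
Var(R) = 9
Var(C) = 6.25
Var(Y) = 1²*9 + (-2)²*6.25
= 1*9 + 4*6.25 = 34

34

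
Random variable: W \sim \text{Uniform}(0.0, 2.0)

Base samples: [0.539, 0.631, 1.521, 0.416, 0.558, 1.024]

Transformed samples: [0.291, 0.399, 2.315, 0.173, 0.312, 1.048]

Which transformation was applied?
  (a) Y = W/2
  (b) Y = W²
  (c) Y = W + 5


Checking option (b) Y = W²:
  W = 0.539 -> Y = 0.291 ✓
  W = 0.631 -> Y = 0.399 ✓
  W = 1.521 -> Y = 2.315 ✓
All samples match this transformation.

(b) W²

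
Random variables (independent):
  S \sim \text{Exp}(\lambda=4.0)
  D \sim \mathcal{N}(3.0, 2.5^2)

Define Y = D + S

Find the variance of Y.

For independent RVs: Var(aX + bY) = a²Var(X) + b²Var(Y)
Var(S) = 0.0625
Var(D) = 6.25
Var(Y) = 1²*0.0625 + 1²*6.25
= 1*0.0625 + 1*6.25 = 6.3125

6.3125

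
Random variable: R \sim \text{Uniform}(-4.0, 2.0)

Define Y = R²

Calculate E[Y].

E[R²] = Var(R) + (E[R])² = 3 + 1 = 4

4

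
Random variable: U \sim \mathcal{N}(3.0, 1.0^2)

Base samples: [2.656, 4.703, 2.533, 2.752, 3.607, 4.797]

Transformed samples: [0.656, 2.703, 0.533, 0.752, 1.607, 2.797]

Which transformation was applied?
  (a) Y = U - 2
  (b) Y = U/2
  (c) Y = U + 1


Checking option (a) Y = U - 2:
  U = 2.656 -> Y = 0.656 ✓
  U = 4.703 -> Y = 2.703 ✓
  U = 2.533 -> Y = 0.533 ✓
All samples match this transformation.

(a) U - 2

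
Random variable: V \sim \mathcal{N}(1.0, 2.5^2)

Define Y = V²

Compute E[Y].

E[V²] = Var(V) + (E[V])² = 6.25 + 1 = 7.25

7.25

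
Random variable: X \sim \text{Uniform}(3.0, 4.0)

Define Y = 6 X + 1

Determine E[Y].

For Y = 6X + 1:
E[Y] = 6 * E[X] + 1
E[X] = (3 + 4)/2 = 3.5
E[Y] = 6 * 3.5 + 1 = 22

22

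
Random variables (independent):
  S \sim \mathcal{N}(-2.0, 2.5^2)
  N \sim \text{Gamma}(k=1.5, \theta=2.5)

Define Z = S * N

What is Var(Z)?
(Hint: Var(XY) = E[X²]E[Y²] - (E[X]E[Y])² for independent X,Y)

Var(XY) = E[X²]E[Y²] - (E[X]E[Y])²
E[S] = -2, Var(S) = 6.25
E[N] = 3.75, Var(N) = 9.375
E[S²] = 6.25 + (-2)² = 10.25
E[N²] = 9.375 + 3.75² = 23.4375
Var(Z) = 10.25*23.4375 - (-2*3.75)²
= 240.23438 - 56.25 = 183.98438

183.98438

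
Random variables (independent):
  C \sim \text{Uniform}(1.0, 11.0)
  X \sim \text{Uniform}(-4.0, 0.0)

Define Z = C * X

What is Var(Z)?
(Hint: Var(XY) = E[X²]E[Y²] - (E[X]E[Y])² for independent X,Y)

Var(XY) = E[X²]E[Y²] - (E[X]E[Y])²
E[C] = 6, Var(C) = 8.3333333
E[X] = -2, Var(X) = 1.3333333
E[C²] = 8.3333333 + 6² = 44.333333
E[X²] = 1.3333333 + (-2)² = 5.3333333
Var(Z) = 44.333333*5.3333333 - (6*(-2))²
= 236.44444 - 144 = 92.444444

92.444444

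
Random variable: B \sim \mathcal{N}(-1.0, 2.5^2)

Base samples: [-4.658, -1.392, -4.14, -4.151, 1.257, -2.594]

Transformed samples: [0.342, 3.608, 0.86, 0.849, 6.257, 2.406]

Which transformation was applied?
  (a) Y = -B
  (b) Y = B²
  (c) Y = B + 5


Checking option (c) Y = B + 5:
  B = -4.658 -> Y = 0.342 ✓
  B = -1.392 -> Y = 3.608 ✓
  B = -4.14 -> Y = 0.86 ✓
All samples match this transformation.

(c) B + 5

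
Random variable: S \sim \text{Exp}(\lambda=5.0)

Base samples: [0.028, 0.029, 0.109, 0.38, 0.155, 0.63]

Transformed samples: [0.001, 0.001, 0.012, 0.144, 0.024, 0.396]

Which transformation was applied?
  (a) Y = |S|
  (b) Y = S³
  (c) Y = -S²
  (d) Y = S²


Checking option (d) Y = S²:
  S = 0.028 -> Y = 0.001 ✓
  S = 0.029 -> Y = 0.001 ✓
  S = 0.109 -> Y = 0.012 ✓
All samples match this transformation.

(d) S²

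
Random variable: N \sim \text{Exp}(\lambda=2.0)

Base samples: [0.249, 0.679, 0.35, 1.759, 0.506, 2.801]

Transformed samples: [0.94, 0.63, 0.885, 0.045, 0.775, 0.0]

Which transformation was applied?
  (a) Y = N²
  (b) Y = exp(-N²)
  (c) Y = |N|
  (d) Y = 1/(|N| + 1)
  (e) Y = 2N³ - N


Checking option (b) Y = exp(-N²):
  N = 0.249 -> Y = 0.94 ✓
  N = 0.679 -> Y = 0.63 ✓
  N = 0.35 -> Y = 0.885 ✓
All samples match this transformation.

(b) exp(-N²)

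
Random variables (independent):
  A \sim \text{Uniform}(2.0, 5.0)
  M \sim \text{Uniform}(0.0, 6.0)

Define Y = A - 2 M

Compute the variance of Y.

For independent RVs: Var(aX + bY) = a²Var(X) + b²Var(Y)
Var(A) = 0.75
Var(M) = 3
Var(Y) = 1²*0.75 + (-2)²*3
= 1*0.75 + 4*3 = 12.75

12.75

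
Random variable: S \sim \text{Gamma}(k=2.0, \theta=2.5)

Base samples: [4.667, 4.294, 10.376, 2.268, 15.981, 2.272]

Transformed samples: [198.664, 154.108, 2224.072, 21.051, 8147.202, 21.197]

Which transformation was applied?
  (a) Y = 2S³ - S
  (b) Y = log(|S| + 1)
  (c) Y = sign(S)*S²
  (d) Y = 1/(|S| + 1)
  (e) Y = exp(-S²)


Checking option (a) Y = 2S³ - S:
  S = 4.667 -> Y = 198.664 ✓
  S = 4.294 -> Y = 154.108 ✓
  S = 10.376 -> Y = 2224.072 ✓
All samples match this transformation.

(a) 2S³ - S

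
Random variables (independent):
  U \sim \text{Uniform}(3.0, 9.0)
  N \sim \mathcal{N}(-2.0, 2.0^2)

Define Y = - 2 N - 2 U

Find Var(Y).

For independent RVs: Var(aX + bY) = a²Var(X) + b²Var(Y)
Var(U) = 3
Var(N) = 4
Var(Y) = (-2)²*3 + (-2)²*4
= 4*3 + 4*4 = 28

28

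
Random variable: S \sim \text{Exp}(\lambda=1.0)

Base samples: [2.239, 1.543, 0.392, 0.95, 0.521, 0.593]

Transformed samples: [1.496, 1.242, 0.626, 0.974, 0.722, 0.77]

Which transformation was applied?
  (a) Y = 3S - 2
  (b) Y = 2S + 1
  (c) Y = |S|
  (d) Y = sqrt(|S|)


Checking option (d) Y = sqrt(|S|):
  S = 2.239 -> Y = 1.496 ✓
  S = 1.543 -> Y = 1.242 ✓
  S = 0.392 -> Y = 0.626 ✓
All samples match this transformation.

(d) sqrt(|S|)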